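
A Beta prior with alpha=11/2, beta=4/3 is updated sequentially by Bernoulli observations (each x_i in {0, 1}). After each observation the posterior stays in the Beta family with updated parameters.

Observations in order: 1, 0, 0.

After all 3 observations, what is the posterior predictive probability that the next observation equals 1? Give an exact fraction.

obs 1: x=1 → posterior Beta(13/2, 4/3)
obs 2: x=0 → posterior Beta(13/2, 7/3)
obs 3: x=0 → posterior Beta(13/2, 10/3)

39/59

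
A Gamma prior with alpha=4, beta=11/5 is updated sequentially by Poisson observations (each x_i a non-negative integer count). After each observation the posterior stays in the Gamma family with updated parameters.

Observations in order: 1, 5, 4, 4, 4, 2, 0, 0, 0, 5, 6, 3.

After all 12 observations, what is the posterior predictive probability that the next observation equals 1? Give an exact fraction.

111374881677931486098910503058964092964639389208487369820672236817726805/591488768369216281500973355102562076752505095197149026249507669071101952

obs 1: x=1 → posterior Gamma(5, 16/5)
obs 2: x=5 → posterior Gamma(10, 21/5)
obs 3: x=4 → posterior Gamma(14, 26/5)
obs 4: x=4 → posterior Gamma(18, 31/5)
obs 5: x=4 → posterior Gamma(22, 36/5)
obs 6: x=2 → posterior Gamma(24, 41/5)
obs 7: x=0 → posterior Gamma(24, 46/5)
obs 8: x=0 → posterior Gamma(24, 51/5)
obs 9: x=0 → posterior Gamma(24, 56/5)
obs 10: x=5 → posterior Gamma(29, 61/5)
obs 11: x=6 → posterior Gamma(35, 66/5)
obs 12: x=3 → posterior Gamma(38, 71/5)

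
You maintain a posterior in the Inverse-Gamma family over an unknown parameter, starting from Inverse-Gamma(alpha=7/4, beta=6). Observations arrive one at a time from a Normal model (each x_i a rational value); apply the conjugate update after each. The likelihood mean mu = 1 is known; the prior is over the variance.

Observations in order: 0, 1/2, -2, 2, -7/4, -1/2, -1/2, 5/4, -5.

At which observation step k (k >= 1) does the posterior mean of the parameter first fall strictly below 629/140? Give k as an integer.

k = 2

obs 1: x=0 → posterior Inverse-Gamma(9/4, 13/2)
obs 2: x=1/2 → posterior Inverse-Gamma(11/4, 53/8)
obs 3: x=-2 → posterior Inverse-Gamma(13/4, 89/8)
obs 4: x=2 → posterior Inverse-Gamma(15/4, 93/8)
obs 5: x=-7/4 → posterior Inverse-Gamma(17/4, 493/32)
obs 6: x=-1/2 → posterior Inverse-Gamma(19/4, 529/32)
obs 7: x=-1/2 → posterior Inverse-Gamma(21/4, 565/32)
obs 8: x=5/4 → posterior Inverse-Gamma(23/4, 283/16)
obs 9: x=-5 → posterior Inverse-Gamma(25/4, 571/16)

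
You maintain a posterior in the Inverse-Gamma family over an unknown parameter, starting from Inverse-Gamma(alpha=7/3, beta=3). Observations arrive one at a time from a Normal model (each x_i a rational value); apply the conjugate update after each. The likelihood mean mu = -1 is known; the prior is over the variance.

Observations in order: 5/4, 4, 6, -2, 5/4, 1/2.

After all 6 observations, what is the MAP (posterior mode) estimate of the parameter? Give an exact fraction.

obs 1: x=5/4 → posterior Inverse-Gamma(17/6, 177/32)
obs 2: x=4 → posterior Inverse-Gamma(10/3, 577/32)
obs 3: x=6 → posterior Inverse-Gamma(23/6, 1361/32)
obs 4: x=-2 → posterior Inverse-Gamma(13/3, 1377/32)
obs 5: x=5/4 → posterior Inverse-Gamma(29/6, 729/16)
obs 6: x=1/2 → posterior Inverse-Gamma(16/3, 747/16)

2241/304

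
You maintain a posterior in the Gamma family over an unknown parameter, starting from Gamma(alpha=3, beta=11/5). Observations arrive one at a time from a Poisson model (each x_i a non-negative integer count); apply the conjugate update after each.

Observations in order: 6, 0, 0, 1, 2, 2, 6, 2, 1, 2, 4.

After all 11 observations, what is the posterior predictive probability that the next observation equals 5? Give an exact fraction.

43349867162169399174824366878869648272355280490712583372800000/876564456148583685580741416193317498080031692578600918378223281

obs 1: x=6 → posterior Gamma(9, 16/5)
obs 2: x=0 → posterior Gamma(9, 21/5)
obs 3: x=0 → posterior Gamma(9, 26/5)
obs 4: x=1 → posterior Gamma(10, 31/5)
obs 5: x=2 → posterior Gamma(12, 36/5)
obs 6: x=2 → posterior Gamma(14, 41/5)
obs 7: x=6 → posterior Gamma(20, 46/5)
obs 8: x=2 → posterior Gamma(22, 51/5)
obs 9: x=1 → posterior Gamma(23, 56/5)
obs 10: x=2 → posterior Gamma(25, 61/5)
obs 11: x=4 → posterior Gamma(29, 66/5)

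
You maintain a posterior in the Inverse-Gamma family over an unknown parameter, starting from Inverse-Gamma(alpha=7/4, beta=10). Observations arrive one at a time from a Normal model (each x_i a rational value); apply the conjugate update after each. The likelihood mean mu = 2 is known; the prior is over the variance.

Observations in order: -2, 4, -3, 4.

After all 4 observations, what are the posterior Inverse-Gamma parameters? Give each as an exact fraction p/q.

alpha=15/4, beta=69/2

obs 1: x=-2 → posterior Inverse-Gamma(9/4, 18)
obs 2: x=4 → posterior Inverse-Gamma(11/4, 20)
obs 3: x=-3 → posterior Inverse-Gamma(13/4, 65/2)
obs 4: x=4 → posterior Inverse-Gamma(15/4, 69/2)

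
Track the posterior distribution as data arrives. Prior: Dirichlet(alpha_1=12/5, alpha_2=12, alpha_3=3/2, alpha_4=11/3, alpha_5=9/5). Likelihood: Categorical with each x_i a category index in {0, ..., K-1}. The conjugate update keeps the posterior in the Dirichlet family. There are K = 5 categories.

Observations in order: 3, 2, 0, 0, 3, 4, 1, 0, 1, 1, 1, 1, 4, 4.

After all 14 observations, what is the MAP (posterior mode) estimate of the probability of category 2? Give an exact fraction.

obs 1: x=3 → posterior Dirichlet(12/5, 12, 3/2, 14/3, 9/5)
obs 2: x=2 → posterior Dirichlet(12/5, 12, 5/2, 14/3, 9/5)
obs 3: x=0 → posterior Dirichlet(17/5, 12, 5/2, 14/3, 9/5)
obs 4: x=0 → posterior Dirichlet(22/5, 12, 5/2, 14/3, 9/5)
obs 5: x=3 → posterior Dirichlet(22/5, 12, 5/2, 17/3, 9/5)
obs 6: x=4 → posterior Dirichlet(22/5, 12, 5/2, 17/3, 14/5)
obs 7: x=1 → posterior Dirichlet(22/5, 13, 5/2, 17/3, 14/5)
obs 8: x=0 → posterior Dirichlet(27/5, 13, 5/2, 17/3, 14/5)
obs 9: x=1 → posterior Dirichlet(27/5, 14, 5/2, 17/3, 14/5)
obs 10: x=1 → posterior Dirichlet(27/5, 15, 5/2, 17/3, 14/5)
obs 11: x=1 → posterior Dirichlet(27/5, 16, 5/2, 17/3, 14/5)
obs 12: x=1 → posterior Dirichlet(27/5, 17, 5/2, 17/3, 14/5)
obs 13: x=4 → posterior Dirichlet(27/5, 17, 5/2, 17/3, 19/5)
obs 14: x=4 → posterior Dirichlet(27/5, 17, 5/2, 17/3, 24/5)

45/911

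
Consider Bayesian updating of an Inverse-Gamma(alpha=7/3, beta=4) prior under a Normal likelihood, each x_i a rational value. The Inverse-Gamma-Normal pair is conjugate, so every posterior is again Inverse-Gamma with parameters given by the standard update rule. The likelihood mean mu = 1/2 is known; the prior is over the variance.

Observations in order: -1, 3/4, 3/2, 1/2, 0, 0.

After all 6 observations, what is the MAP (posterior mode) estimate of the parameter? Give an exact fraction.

567/608

obs 1: x=-1 → posterior Inverse-Gamma(17/6, 41/8)
obs 2: x=3/4 → posterior Inverse-Gamma(10/3, 165/32)
obs 3: x=3/2 → posterior Inverse-Gamma(23/6, 181/32)
obs 4: x=1/2 → posterior Inverse-Gamma(13/3, 181/32)
obs 5: x=0 → posterior Inverse-Gamma(29/6, 185/32)
obs 6: x=0 → posterior Inverse-Gamma(16/3, 189/32)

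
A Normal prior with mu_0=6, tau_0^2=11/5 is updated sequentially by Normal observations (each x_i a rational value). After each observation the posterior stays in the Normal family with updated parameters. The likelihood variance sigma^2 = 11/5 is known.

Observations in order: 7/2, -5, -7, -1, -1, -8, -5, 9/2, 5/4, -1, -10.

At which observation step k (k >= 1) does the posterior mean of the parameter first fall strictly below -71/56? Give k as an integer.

k = 6

obs 1: x=7/2 → posterior Normal(19/4, 11/10)
obs 2: x=-5 → posterior Normal(3/2, 11/15)
obs 3: x=-7 → posterior Normal(-5/8, 11/20)
obs 4: x=-1 → posterior Normal(-7/10, 11/25)
obs 5: x=-1 → posterior Normal(-3/4, 11/30)
obs 6: x=-8 → posterior Normal(-25/14, 11/35)
obs 7: x=-5 → posterior Normal(-35/16, 11/40)
obs 8: x=9/2 → posterior Normal(-13/9, 11/45)
obs 9: x=5/4 → posterior Normal(-47/40, 11/50)
obs 10: x=-1 → posterior Normal(-51/44, 1/5)
obs 11: x=-10 → posterior Normal(-91/48, 11/60)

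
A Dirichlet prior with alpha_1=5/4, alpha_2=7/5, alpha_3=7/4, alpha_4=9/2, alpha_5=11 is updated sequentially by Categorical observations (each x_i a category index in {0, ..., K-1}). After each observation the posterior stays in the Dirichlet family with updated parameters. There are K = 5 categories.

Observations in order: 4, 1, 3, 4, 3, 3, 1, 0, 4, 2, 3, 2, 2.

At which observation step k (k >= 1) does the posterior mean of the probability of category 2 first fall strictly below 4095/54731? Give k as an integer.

obs 1: x=4 → posterior Dirichlet(5/4, 7/5, 7/4, 9/2, 12)
obs 2: x=1 → posterior Dirichlet(5/4, 12/5, 7/4, 9/2, 12)
obs 3: x=3 → posterior Dirichlet(5/4, 12/5, 7/4, 11/2, 12)
obs 4: x=4 → posterior Dirichlet(5/4, 12/5, 7/4, 11/2, 13)
obs 5: x=3 → posterior Dirichlet(5/4, 12/5, 7/4, 13/2, 13)
obs 6: x=3 → posterior Dirichlet(5/4, 12/5, 7/4, 15/2, 13)
obs 7: x=1 → posterior Dirichlet(5/4, 17/5, 7/4, 15/2, 13)
obs 8: x=0 → posterior Dirichlet(9/4, 17/5, 7/4, 15/2, 13)
obs 9: x=4 → posterior Dirichlet(9/4, 17/5, 7/4, 15/2, 14)
obs 10: x=2 → posterior Dirichlet(9/4, 17/5, 11/4, 15/2, 14)
obs 11: x=3 → posterior Dirichlet(9/4, 17/5, 11/4, 17/2, 14)
obs 12: x=2 → posterior Dirichlet(9/4, 17/5, 15/4, 17/2, 14)
obs 13: x=2 → posterior Dirichlet(9/4, 17/5, 19/4, 17/2, 14)

k = 4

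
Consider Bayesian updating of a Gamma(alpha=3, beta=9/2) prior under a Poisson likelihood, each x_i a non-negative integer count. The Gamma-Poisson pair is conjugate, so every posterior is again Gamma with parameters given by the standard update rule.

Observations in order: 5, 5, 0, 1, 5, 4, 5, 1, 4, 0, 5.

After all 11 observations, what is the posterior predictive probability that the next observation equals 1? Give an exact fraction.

35690937679955971780554487991062162552199163112071939843916/166741481249649316381381371919564410409316111826611678288097

obs 1: x=5 → posterior Gamma(8, 11/2)
obs 2: x=5 → posterior Gamma(13, 13/2)
obs 3: x=0 → posterior Gamma(13, 15/2)
obs 4: x=1 → posterior Gamma(14, 17/2)
obs 5: x=5 → posterior Gamma(19, 19/2)
obs 6: x=4 → posterior Gamma(23, 21/2)
obs 7: x=5 → posterior Gamma(28, 23/2)
obs 8: x=1 → posterior Gamma(29, 25/2)
obs 9: x=4 → posterior Gamma(33, 27/2)
obs 10: x=0 → posterior Gamma(33, 29/2)
obs 11: x=5 → posterior Gamma(38, 31/2)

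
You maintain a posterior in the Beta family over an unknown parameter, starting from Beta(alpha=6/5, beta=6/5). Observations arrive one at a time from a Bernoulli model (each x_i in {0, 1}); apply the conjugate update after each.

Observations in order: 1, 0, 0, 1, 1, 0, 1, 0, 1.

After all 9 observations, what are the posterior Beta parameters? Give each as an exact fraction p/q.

alpha=31/5, beta=26/5

obs 1: x=1 → posterior Beta(11/5, 6/5)
obs 2: x=0 → posterior Beta(11/5, 11/5)
obs 3: x=0 → posterior Beta(11/5, 16/5)
obs 4: x=1 → posterior Beta(16/5, 16/5)
obs 5: x=1 → posterior Beta(21/5, 16/5)
obs 6: x=0 → posterior Beta(21/5, 21/5)
obs 7: x=1 → posterior Beta(26/5, 21/5)
obs 8: x=0 → posterior Beta(26/5, 26/5)
obs 9: x=1 → posterior Beta(31/5, 26/5)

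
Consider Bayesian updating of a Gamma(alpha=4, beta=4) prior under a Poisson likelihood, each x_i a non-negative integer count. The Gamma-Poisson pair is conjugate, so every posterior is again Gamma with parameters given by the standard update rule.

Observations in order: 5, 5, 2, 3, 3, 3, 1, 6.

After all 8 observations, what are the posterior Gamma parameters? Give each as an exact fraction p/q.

obs 1: x=5 → posterior Gamma(9, 5)
obs 2: x=5 → posterior Gamma(14, 6)
obs 3: x=2 → posterior Gamma(16, 7)
obs 4: x=3 → posterior Gamma(19, 8)
obs 5: x=3 → posterior Gamma(22, 9)
obs 6: x=3 → posterior Gamma(25, 10)
obs 7: x=1 → posterior Gamma(26, 11)
obs 8: x=6 → posterior Gamma(32, 12)

alpha=32, beta=12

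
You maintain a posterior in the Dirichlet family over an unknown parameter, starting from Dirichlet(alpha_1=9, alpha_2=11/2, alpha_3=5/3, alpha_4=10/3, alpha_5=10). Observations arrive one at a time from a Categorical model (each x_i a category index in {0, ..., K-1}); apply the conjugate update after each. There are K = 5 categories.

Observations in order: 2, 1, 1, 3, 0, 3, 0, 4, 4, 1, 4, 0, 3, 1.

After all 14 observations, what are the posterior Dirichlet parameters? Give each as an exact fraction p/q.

obs 1: x=2 → posterior Dirichlet(9, 11/2, 8/3, 10/3, 10)
obs 2: x=1 → posterior Dirichlet(9, 13/2, 8/3, 10/3, 10)
obs 3: x=1 → posterior Dirichlet(9, 15/2, 8/3, 10/3, 10)
obs 4: x=3 → posterior Dirichlet(9, 15/2, 8/3, 13/3, 10)
obs 5: x=0 → posterior Dirichlet(10, 15/2, 8/3, 13/3, 10)
obs 6: x=3 → posterior Dirichlet(10, 15/2, 8/3, 16/3, 10)
obs 7: x=0 → posterior Dirichlet(11, 15/2, 8/3, 16/3, 10)
obs 8: x=4 → posterior Dirichlet(11, 15/2, 8/3, 16/3, 11)
obs 9: x=4 → posterior Dirichlet(11, 15/2, 8/3, 16/3, 12)
obs 10: x=1 → posterior Dirichlet(11, 17/2, 8/3, 16/3, 12)
obs 11: x=4 → posterior Dirichlet(11, 17/2, 8/3, 16/3, 13)
obs 12: x=0 → posterior Dirichlet(12, 17/2, 8/3, 16/3, 13)
obs 13: x=3 → posterior Dirichlet(12, 17/2, 8/3, 19/3, 13)
obs 14: x=1 → posterior Dirichlet(12, 19/2, 8/3, 19/3, 13)

alpha_1=12, alpha_2=19/2, alpha_3=8/3, alpha_4=19/3, alpha_5=13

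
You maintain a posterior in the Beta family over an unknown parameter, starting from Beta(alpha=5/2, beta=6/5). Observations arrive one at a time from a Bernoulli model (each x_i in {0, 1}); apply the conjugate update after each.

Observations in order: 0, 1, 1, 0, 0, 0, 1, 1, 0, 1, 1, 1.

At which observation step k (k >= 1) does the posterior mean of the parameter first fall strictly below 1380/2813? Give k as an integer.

obs 1: x=0 → posterior Beta(5/2, 11/5)
obs 2: x=1 → posterior Beta(7/2, 11/5)
obs 3: x=1 → posterior Beta(9/2, 11/5)
obs 4: x=0 → posterior Beta(9/2, 16/5)
obs 5: x=0 → posterior Beta(9/2, 21/5)
obs 6: x=0 → posterior Beta(9/2, 26/5)
obs 7: x=1 → posterior Beta(11/2, 26/5)
obs 8: x=1 → posterior Beta(13/2, 26/5)
obs 9: x=0 → posterior Beta(13/2, 31/5)
obs 10: x=1 → posterior Beta(15/2, 31/5)
obs 11: x=1 → posterior Beta(17/2, 31/5)
obs 12: x=1 → posterior Beta(19/2, 31/5)

k = 6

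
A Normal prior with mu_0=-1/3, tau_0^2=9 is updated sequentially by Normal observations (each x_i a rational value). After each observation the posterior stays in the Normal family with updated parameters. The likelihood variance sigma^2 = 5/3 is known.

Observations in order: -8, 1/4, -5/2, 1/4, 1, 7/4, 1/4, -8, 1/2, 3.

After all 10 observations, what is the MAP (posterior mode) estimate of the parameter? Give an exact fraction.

obs 1: x=-8 → posterior Normal(-653/96, 45/32)
obs 2: x=1/4 → posterior Normal(-2531/708, 45/59)
obs 3: x=-5/2 → posterior Normal(-3341/1032, 45/86)
obs 4: x=1/4 → posterior Normal(-815/339, 45/113)
obs 5: x=1 → posterior Normal(-367/210, 9/28)
obs 6: x=7/4 → posterior Normal(-2369/2004, 45/167)
obs 7: x=1/4 → posterior Normal(-286/291, 45/194)
obs 8: x=-8 → posterior Normal(-1220/663, 45/221)
obs 9: x=1/2 → posterior Normal(-2359/1488, 45/248)
obs 10: x=3 → posterior Normal(-1873/1650, 9/55)

-1873/1650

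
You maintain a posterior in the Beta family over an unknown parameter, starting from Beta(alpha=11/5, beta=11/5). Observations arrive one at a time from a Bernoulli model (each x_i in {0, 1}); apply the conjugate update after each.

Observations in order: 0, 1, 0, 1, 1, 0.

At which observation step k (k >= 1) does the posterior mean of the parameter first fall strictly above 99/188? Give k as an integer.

obs 1: x=0 → posterior Beta(11/5, 16/5)
obs 2: x=1 → posterior Beta(16/5, 16/5)
obs 3: x=0 → posterior Beta(16/5, 21/5)
obs 4: x=1 → posterior Beta(21/5, 21/5)
obs 5: x=1 → posterior Beta(26/5, 21/5)
obs 6: x=0 → posterior Beta(26/5, 26/5)

k = 5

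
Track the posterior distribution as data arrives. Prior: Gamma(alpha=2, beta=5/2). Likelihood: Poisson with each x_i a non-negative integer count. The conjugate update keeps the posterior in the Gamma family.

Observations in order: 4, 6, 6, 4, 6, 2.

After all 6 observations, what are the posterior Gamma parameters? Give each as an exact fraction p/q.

obs 1: x=4 → posterior Gamma(6, 7/2)
obs 2: x=6 → posterior Gamma(12, 9/2)
obs 3: x=6 → posterior Gamma(18, 11/2)
obs 4: x=4 → posterior Gamma(22, 13/2)
obs 5: x=6 → posterior Gamma(28, 15/2)
obs 6: x=2 → posterior Gamma(30, 17/2)

alpha=30, beta=17/2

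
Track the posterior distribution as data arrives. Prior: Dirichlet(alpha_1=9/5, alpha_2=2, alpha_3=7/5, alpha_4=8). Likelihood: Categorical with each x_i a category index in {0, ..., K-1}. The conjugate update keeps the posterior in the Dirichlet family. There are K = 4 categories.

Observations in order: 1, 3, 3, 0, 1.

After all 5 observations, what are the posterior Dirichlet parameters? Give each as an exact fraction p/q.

obs 1: x=1 → posterior Dirichlet(9/5, 3, 7/5, 8)
obs 2: x=3 → posterior Dirichlet(9/5, 3, 7/5, 9)
obs 3: x=3 → posterior Dirichlet(9/5, 3, 7/5, 10)
obs 4: x=0 → posterior Dirichlet(14/5, 3, 7/5, 10)
obs 5: x=1 → posterior Dirichlet(14/5, 4, 7/5, 10)

alpha_1=14/5, alpha_2=4, alpha_3=7/5, alpha_4=10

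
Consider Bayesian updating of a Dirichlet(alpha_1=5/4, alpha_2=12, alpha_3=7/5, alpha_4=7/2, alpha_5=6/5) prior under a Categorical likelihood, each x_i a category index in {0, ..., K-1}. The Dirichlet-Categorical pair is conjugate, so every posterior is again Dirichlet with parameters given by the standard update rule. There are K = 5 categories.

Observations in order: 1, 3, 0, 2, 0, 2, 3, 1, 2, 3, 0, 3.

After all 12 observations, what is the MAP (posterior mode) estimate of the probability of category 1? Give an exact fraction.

obs 1: x=1 → posterior Dirichlet(5/4, 13, 7/5, 7/2, 6/5)
obs 2: x=3 → posterior Dirichlet(5/4, 13, 7/5, 9/2, 6/5)
obs 3: x=0 → posterior Dirichlet(9/4, 13, 7/5, 9/2, 6/5)
obs 4: x=2 → posterior Dirichlet(9/4, 13, 12/5, 9/2, 6/5)
obs 5: x=0 → posterior Dirichlet(13/4, 13, 12/5, 9/2, 6/5)
obs 6: x=2 → posterior Dirichlet(13/4, 13, 17/5, 9/2, 6/5)
obs 7: x=3 → posterior Dirichlet(13/4, 13, 17/5, 11/2, 6/5)
obs 8: x=1 → posterior Dirichlet(13/4, 14, 17/5, 11/2, 6/5)
obs 9: x=2 → posterior Dirichlet(13/4, 14, 22/5, 11/2, 6/5)
obs 10: x=3 → posterior Dirichlet(13/4, 14, 22/5, 13/2, 6/5)
obs 11: x=0 → posterior Dirichlet(17/4, 14, 22/5, 13/2, 6/5)
obs 12: x=3 → posterior Dirichlet(17/4, 14, 22/5, 15/2, 6/5)

260/527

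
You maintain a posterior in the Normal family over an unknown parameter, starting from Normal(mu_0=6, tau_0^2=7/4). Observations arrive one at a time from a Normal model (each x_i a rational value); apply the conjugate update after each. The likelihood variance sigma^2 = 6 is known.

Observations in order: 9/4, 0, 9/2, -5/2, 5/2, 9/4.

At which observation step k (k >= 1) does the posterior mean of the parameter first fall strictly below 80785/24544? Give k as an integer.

k = 5

obs 1: x=9/4 → posterior Normal(639/124, 42/31)
obs 2: x=0 → posterior Normal(639/152, 21/19)
obs 3: x=9/2 → posterior Normal(17/4, 14/15)
obs 4: x=-5/2 → posterior Normal(695/208, 21/26)
obs 5: x=5/2 → posterior Normal(765/236, 42/59)
obs 6: x=9/4 → posterior Normal(69/22, 7/11)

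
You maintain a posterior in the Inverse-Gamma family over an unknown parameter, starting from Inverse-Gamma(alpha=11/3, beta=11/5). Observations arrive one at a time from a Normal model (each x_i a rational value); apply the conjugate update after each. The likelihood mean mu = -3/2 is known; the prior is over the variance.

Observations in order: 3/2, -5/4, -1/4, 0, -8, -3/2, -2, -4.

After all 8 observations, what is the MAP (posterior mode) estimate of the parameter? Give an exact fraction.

7923/2080

obs 1: x=3/2 → posterior Inverse-Gamma(25/6, 67/10)
obs 2: x=-5/4 → posterior Inverse-Gamma(14/3, 1077/160)
obs 3: x=-1/4 → posterior Inverse-Gamma(31/6, 601/80)
obs 4: x=0 → posterior Inverse-Gamma(17/3, 691/80)
obs 5: x=-8 → posterior Inverse-Gamma(37/6, 2381/80)
obs 6: x=-3/2 → posterior Inverse-Gamma(20/3, 2381/80)
obs 7: x=-2 → posterior Inverse-Gamma(43/6, 2391/80)
obs 8: x=-4 → posterior Inverse-Gamma(23/3, 2641/80)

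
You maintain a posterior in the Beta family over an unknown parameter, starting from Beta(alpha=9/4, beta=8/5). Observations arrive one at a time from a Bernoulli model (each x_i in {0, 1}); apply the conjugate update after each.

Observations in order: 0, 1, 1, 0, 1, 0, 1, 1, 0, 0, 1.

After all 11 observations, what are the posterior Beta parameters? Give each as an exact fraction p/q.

obs 1: x=0 → posterior Beta(9/4, 13/5)
obs 2: x=1 → posterior Beta(13/4, 13/5)
obs 3: x=1 → posterior Beta(17/4, 13/5)
obs 4: x=0 → posterior Beta(17/4, 18/5)
obs 5: x=1 → posterior Beta(21/4, 18/5)
obs 6: x=0 → posterior Beta(21/4, 23/5)
obs 7: x=1 → posterior Beta(25/4, 23/5)
obs 8: x=1 → posterior Beta(29/4, 23/5)
obs 9: x=0 → posterior Beta(29/4, 28/5)
obs 10: x=0 → posterior Beta(29/4, 33/5)
obs 11: x=1 → posterior Beta(33/4, 33/5)

alpha=33/4, beta=33/5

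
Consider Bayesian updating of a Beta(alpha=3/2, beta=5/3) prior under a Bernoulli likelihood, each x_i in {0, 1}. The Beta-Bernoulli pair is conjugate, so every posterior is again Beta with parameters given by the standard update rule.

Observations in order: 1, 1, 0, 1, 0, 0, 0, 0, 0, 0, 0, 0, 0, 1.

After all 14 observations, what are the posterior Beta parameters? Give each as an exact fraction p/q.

obs 1: x=1 → posterior Beta(5/2, 5/3)
obs 2: x=1 → posterior Beta(7/2, 5/3)
obs 3: x=0 → posterior Beta(7/2, 8/3)
obs 4: x=1 → posterior Beta(9/2, 8/3)
obs 5: x=0 → posterior Beta(9/2, 11/3)
obs 6: x=0 → posterior Beta(9/2, 14/3)
obs 7: x=0 → posterior Beta(9/2, 17/3)
obs 8: x=0 → posterior Beta(9/2, 20/3)
obs 9: x=0 → posterior Beta(9/2, 23/3)
obs 10: x=0 → posterior Beta(9/2, 26/3)
obs 11: x=0 → posterior Beta(9/2, 29/3)
obs 12: x=0 → posterior Beta(9/2, 32/3)
obs 13: x=0 → posterior Beta(9/2, 35/3)
obs 14: x=1 → posterior Beta(11/2, 35/3)

alpha=11/2, beta=35/3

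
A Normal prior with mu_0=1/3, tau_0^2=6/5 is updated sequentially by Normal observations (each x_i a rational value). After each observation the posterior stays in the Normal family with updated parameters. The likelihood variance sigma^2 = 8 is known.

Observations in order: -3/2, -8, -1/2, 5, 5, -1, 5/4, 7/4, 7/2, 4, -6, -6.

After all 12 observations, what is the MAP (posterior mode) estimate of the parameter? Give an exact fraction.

-5/336

obs 1: x=-3/2 → posterior Normal(13/138, 24/23)
obs 2: x=-8 → posterior Normal(-131/156, 12/13)
obs 3: x=-1/2 → posterior Normal(-70/87, 24/29)
obs 4: x=5 → posterior Normal(-25/96, 3/4)
obs 5: x=5 → posterior Normal(4/21, 24/35)
obs 6: x=-1 → posterior Normal(11/114, 12/19)
obs 7: x=5/4 → posterior Normal(89/492, 24/41)
obs 8: x=7/4 → posterior Normal(19/66, 6/11)
obs 9: x=7/2 → posterior Normal(139/282, 24/47)
obs 10: x=4 → posterior Normal(211/300, 12/25)
obs 11: x=-6 → posterior Normal(103/318, 24/53)
obs 12: x=-6 → posterior Normal(-5/336, 3/7)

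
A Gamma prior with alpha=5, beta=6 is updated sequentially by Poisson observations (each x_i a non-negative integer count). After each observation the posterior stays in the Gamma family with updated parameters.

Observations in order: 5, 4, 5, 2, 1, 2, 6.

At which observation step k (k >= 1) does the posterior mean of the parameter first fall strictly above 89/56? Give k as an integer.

k = 2

obs 1: x=5 → posterior Gamma(10, 7)
obs 2: x=4 → posterior Gamma(14, 8)
obs 3: x=5 → posterior Gamma(19, 9)
obs 4: x=2 → posterior Gamma(21, 10)
obs 5: x=1 → posterior Gamma(22, 11)
obs 6: x=2 → posterior Gamma(24, 12)
obs 7: x=6 → posterior Gamma(30, 13)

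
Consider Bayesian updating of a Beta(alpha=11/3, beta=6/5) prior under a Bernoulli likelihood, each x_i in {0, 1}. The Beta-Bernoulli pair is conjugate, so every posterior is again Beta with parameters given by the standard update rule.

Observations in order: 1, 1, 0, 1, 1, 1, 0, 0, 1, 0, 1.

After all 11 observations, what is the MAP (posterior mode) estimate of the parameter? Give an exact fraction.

obs 1: x=1 → posterior Beta(14/3, 6/5)
obs 2: x=1 → posterior Beta(17/3, 6/5)
obs 3: x=0 → posterior Beta(17/3, 11/5)
obs 4: x=1 → posterior Beta(20/3, 11/5)
obs 5: x=1 → posterior Beta(23/3, 11/5)
obs 6: x=1 → posterior Beta(26/3, 11/5)
obs 7: x=0 → posterior Beta(26/3, 16/5)
obs 8: x=0 → posterior Beta(26/3, 21/5)
obs 9: x=1 → posterior Beta(29/3, 21/5)
obs 10: x=0 → posterior Beta(29/3, 26/5)
obs 11: x=1 → posterior Beta(32/3, 26/5)

145/208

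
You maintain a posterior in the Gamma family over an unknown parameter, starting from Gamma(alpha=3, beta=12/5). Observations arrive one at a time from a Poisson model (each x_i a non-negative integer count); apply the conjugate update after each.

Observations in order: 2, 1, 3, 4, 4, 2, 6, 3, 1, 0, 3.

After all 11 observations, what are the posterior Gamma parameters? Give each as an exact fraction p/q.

alpha=32, beta=67/5

obs 1: x=2 → posterior Gamma(5, 17/5)
obs 2: x=1 → posterior Gamma(6, 22/5)
obs 3: x=3 → posterior Gamma(9, 27/5)
obs 4: x=4 → posterior Gamma(13, 32/5)
obs 5: x=4 → posterior Gamma(17, 37/5)
obs 6: x=2 → posterior Gamma(19, 42/5)
obs 7: x=6 → posterior Gamma(25, 47/5)
obs 8: x=3 → posterior Gamma(28, 52/5)
obs 9: x=1 → posterior Gamma(29, 57/5)
obs 10: x=0 → posterior Gamma(29, 62/5)
obs 11: x=3 → posterior Gamma(32, 67/5)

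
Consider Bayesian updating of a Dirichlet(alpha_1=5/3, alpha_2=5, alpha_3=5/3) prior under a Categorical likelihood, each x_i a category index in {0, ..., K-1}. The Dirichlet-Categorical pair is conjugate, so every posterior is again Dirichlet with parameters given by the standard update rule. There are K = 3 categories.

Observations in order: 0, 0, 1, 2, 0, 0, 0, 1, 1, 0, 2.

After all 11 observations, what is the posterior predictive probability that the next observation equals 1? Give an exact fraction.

12/29

obs 1: x=0 → posterior Dirichlet(8/3, 5, 5/3)
obs 2: x=0 → posterior Dirichlet(11/3, 5, 5/3)
obs 3: x=1 → posterior Dirichlet(11/3, 6, 5/3)
obs 4: x=2 → posterior Dirichlet(11/3, 6, 8/3)
obs 5: x=0 → posterior Dirichlet(14/3, 6, 8/3)
obs 6: x=0 → posterior Dirichlet(17/3, 6, 8/3)
obs 7: x=0 → posterior Dirichlet(20/3, 6, 8/3)
obs 8: x=1 → posterior Dirichlet(20/3, 7, 8/3)
obs 9: x=1 → posterior Dirichlet(20/3, 8, 8/3)
obs 10: x=0 → posterior Dirichlet(23/3, 8, 8/3)
obs 11: x=2 → posterior Dirichlet(23/3, 8, 11/3)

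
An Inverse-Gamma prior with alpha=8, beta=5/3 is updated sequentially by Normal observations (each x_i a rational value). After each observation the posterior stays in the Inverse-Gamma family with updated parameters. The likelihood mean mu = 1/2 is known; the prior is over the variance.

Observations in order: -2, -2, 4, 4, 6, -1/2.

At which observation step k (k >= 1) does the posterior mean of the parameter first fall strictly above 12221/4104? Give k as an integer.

obs 1: x=-2 → posterior Inverse-Gamma(17/2, 115/24)
obs 2: x=-2 → posterior Inverse-Gamma(9, 95/12)
obs 3: x=4 → posterior Inverse-Gamma(19/2, 337/24)
obs 4: x=4 → posterior Inverse-Gamma(10, 121/6)
obs 5: x=6 → posterior Inverse-Gamma(21/2, 847/24)
obs 6: x=-1/2 → posterior Inverse-Gamma(11, 859/24)

k = 5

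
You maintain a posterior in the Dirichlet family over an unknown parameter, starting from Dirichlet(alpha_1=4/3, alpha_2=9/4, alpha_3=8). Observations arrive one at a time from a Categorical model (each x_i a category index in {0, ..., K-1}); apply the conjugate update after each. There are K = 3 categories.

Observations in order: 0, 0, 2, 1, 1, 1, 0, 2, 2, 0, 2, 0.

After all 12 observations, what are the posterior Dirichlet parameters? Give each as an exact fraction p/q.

obs 1: x=0 → posterior Dirichlet(7/3, 9/4, 8)
obs 2: x=0 → posterior Dirichlet(10/3, 9/4, 8)
obs 3: x=2 → posterior Dirichlet(10/3, 9/4, 9)
obs 4: x=1 → posterior Dirichlet(10/3, 13/4, 9)
obs 5: x=1 → posterior Dirichlet(10/3, 17/4, 9)
obs 6: x=1 → posterior Dirichlet(10/3, 21/4, 9)
obs 7: x=0 → posterior Dirichlet(13/3, 21/4, 9)
obs 8: x=2 → posterior Dirichlet(13/3, 21/4, 10)
obs 9: x=2 → posterior Dirichlet(13/3, 21/4, 11)
obs 10: x=0 → posterior Dirichlet(16/3, 21/4, 11)
obs 11: x=2 → posterior Dirichlet(16/3, 21/4, 12)
obs 12: x=0 → posterior Dirichlet(19/3, 21/4, 12)

alpha_1=19/3, alpha_2=21/4, alpha_3=12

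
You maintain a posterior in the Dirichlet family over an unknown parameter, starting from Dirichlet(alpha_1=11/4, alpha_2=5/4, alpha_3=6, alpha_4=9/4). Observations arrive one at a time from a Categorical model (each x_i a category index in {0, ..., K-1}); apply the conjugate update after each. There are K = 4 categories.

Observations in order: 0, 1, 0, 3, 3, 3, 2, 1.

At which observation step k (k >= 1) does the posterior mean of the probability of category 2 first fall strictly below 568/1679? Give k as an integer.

k = 6

obs 1: x=0 → posterior Dirichlet(15/4, 5/4, 6, 9/4)
obs 2: x=1 → posterior Dirichlet(15/4, 9/4, 6, 9/4)
obs 3: x=0 → posterior Dirichlet(19/4, 9/4, 6, 9/4)
obs 4: x=3 → posterior Dirichlet(19/4, 9/4, 6, 13/4)
obs 5: x=3 → posterior Dirichlet(19/4, 9/4, 6, 17/4)
obs 6: x=3 → posterior Dirichlet(19/4, 9/4, 6, 21/4)
obs 7: x=2 → posterior Dirichlet(19/4, 9/4, 7, 21/4)
obs 8: x=1 → posterior Dirichlet(19/4, 13/4, 7, 21/4)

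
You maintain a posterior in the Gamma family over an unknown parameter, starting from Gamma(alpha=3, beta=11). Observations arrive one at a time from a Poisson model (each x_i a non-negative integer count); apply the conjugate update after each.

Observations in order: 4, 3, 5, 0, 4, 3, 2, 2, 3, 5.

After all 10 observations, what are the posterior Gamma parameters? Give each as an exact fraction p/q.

obs 1: x=4 → posterior Gamma(7, 12)
obs 2: x=3 → posterior Gamma(10, 13)
obs 3: x=5 → posterior Gamma(15, 14)
obs 4: x=0 → posterior Gamma(15, 15)
obs 5: x=4 → posterior Gamma(19, 16)
obs 6: x=3 → posterior Gamma(22, 17)
obs 7: x=2 → posterior Gamma(24, 18)
obs 8: x=2 → posterior Gamma(26, 19)
obs 9: x=3 → posterior Gamma(29, 20)
obs 10: x=5 → posterior Gamma(34, 21)

alpha=34, beta=21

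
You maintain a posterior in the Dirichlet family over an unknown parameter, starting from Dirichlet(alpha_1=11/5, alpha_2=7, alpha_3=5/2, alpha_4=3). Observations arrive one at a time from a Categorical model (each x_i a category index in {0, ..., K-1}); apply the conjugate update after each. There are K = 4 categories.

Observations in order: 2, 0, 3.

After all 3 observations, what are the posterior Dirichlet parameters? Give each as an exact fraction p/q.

obs 1: x=2 → posterior Dirichlet(11/5, 7, 7/2, 3)
obs 2: x=0 → posterior Dirichlet(16/5, 7, 7/2, 3)
obs 3: x=3 → posterior Dirichlet(16/5, 7, 7/2, 4)

alpha_1=16/5, alpha_2=7, alpha_3=7/2, alpha_4=4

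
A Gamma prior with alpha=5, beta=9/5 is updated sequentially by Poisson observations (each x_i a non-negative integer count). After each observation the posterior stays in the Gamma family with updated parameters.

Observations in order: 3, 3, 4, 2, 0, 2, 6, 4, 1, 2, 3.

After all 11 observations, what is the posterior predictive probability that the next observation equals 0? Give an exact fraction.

1645504557321206042154969182557350504982735865633579863348609024/22893815355664671559196008672770020469803288796964009944840821949

obs 1: x=3 → posterior Gamma(8, 14/5)
obs 2: x=3 → posterior Gamma(11, 19/5)
obs 3: x=4 → posterior Gamma(15, 24/5)
obs 4: x=2 → posterior Gamma(17, 29/5)
obs 5: x=0 → posterior Gamma(17, 34/5)
obs 6: x=2 → posterior Gamma(19, 39/5)
obs 7: x=6 → posterior Gamma(25, 44/5)
obs 8: x=4 → posterior Gamma(29, 49/5)
obs 9: x=1 → posterior Gamma(30, 54/5)
obs 10: x=2 → posterior Gamma(32, 59/5)
obs 11: x=3 → posterior Gamma(35, 64/5)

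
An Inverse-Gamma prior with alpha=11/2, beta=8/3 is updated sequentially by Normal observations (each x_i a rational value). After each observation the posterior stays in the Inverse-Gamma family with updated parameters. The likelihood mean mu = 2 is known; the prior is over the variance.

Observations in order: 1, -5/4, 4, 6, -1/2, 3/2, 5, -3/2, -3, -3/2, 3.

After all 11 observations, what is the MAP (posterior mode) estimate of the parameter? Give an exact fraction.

4939/1152

obs 1: x=1 → posterior Inverse-Gamma(6, 19/6)
obs 2: x=-5/4 → posterior Inverse-Gamma(13/2, 811/96)
obs 3: x=4 → posterior Inverse-Gamma(7, 1003/96)
obs 4: x=6 → posterior Inverse-Gamma(15/2, 1771/96)
obs 5: x=-1/2 → posterior Inverse-Gamma(8, 2071/96)
obs 6: x=3/2 → posterior Inverse-Gamma(17/2, 2083/96)
obs 7: x=5 → posterior Inverse-Gamma(9, 2515/96)
obs 8: x=-3/2 → posterior Inverse-Gamma(19/2, 3103/96)
obs 9: x=-3 → posterior Inverse-Gamma(10, 4303/96)
obs 10: x=-3/2 → posterior Inverse-Gamma(21/2, 4891/96)
obs 11: x=3 → posterior Inverse-Gamma(11, 4939/96)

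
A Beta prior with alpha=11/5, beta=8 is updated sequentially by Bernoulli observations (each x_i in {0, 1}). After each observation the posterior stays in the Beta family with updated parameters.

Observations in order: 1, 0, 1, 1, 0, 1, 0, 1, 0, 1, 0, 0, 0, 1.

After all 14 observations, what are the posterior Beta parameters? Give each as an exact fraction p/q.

alpha=46/5, beta=15

obs 1: x=1 → posterior Beta(16/5, 8)
obs 2: x=0 → posterior Beta(16/5, 9)
obs 3: x=1 → posterior Beta(21/5, 9)
obs 4: x=1 → posterior Beta(26/5, 9)
obs 5: x=0 → posterior Beta(26/5, 10)
obs 6: x=1 → posterior Beta(31/5, 10)
obs 7: x=0 → posterior Beta(31/5, 11)
obs 8: x=1 → posterior Beta(36/5, 11)
obs 9: x=0 → posterior Beta(36/5, 12)
obs 10: x=1 → posterior Beta(41/5, 12)
obs 11: x=0 → posterior Beta(41/5, 13)
obs 12: x=0 → posterior Beta(41/5, 14)
obs 13: x=0 → posterior Beta(41/5, 15)
obs 14: x=1 → posterior Beta(46/5, 15)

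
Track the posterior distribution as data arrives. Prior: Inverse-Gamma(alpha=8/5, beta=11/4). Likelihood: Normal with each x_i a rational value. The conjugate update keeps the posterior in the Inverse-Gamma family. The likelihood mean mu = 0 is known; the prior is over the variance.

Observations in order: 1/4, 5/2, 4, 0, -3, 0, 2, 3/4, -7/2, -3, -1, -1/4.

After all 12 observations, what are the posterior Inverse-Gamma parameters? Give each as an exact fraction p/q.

obs 1: x=1/4 → posterior Inverse-Gamma(21/10, 89/32)
obs 2: x=5/2 → posterior Inverse-Gamma(13/5, 189/32)
obs 3: x=4 → posterior Inverse-Gamma(31/10, 445/32)
obs 4: x=0 → posterior Inverse-Gamma(18/5, 445/32)
obs 5: x=-3 → posterior Inverse-Gamma(41/10, 589/32)
obs 6: x=0 → posterior Inverse-Gamma(23/5, 589/32)
obs 7: x=2 → posterior Inverse-Gamma(51/10, 653/32)
obs 8: x=3/4 → posterior Inverse-Gamma(28/5, 331/16)
obs 9: x=-7/2 → posterior Inverse-Gamma(61/10, 429/16)
obs 10: x=-3 → posterior Inverse-Gamma(33/5, 501/16)
obs 11: x=-1 → posterior Inverse-Gamma(71/10, 509/16)
obs 12: x=-1/4 → posterior Inverse-Gamma(38/5, 1019/32)

alpha=38/5, beta=1019/32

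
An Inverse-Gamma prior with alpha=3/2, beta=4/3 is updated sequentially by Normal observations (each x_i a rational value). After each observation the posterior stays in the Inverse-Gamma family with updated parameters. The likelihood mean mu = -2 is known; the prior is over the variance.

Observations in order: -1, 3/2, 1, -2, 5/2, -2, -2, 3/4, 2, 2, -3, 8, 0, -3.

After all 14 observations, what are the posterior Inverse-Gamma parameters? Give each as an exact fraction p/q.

alpha=17/2, beta=9155/96

obs 1: x=-1 → posterior Inverse-Gamma(2, 11/6)
obs 2: x=3/2 → posterior Inverse-Gamma(5/2, 191/24)
obs 3: x=1 → posterior Inverse-Gamma(3, 299/24)
obs 4: x=-2 → posterior Inverse-Gamma(7/2, 299/24)
obs 5: x=5/2 → posterior Inverse-Gamma(4, 271/12)
obs 6: x=-2 → posterior Inverse-Gamma(9/2, 271/12)
obs 7: x=-2 → posterior Inverse-Gamma(5, 271/12)
obs 8: x=3/4 → posterior Inverse-Gamma(11/2, 2531/96)
obs 9: x=2 → posterior Inverse-Gamma(6, 3299/96)
obs 10: x=2 → posterior Inverse-Gamma(13/2, 4067/96)
obs 11: x=-3 → posterior Inverse-Gamma(7, 4115/96)
obs 12: x=8 → posterior Inverse-Gamma(15/2, 8915/96)
obs 13: x=0 → posterior Inverse-Gamma(8, 9107/96)
obs 14: x=-3 → posterior Inverse-Gamma(17/2, 9155/96)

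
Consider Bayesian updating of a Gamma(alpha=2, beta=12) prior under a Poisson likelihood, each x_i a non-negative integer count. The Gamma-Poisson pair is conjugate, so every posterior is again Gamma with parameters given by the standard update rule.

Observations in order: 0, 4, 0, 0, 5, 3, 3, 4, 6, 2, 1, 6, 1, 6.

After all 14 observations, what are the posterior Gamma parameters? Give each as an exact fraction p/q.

alpha=43, beta=26

obs 1: x=0 → posterior Gamma(2, 13)
obs 2: x=4 → posterior Gamma(6, 14)
obs 3: x=0 → posterior Gamma(6, 15)
obs 4: x=0 → posterior Gamma(6, 16)
obs 5: x=5 → posterior Gamma(11, 17)
obs 6: x=3 → posterior Gamma(14, 18)
obs 7: x=3 → posterior Gamma(17, 19)
obs 8: x=4 → posterior Gamma(21, 20)
obs 9: x=6 → posterior Gamma(27, 21)
obs 10: x=2 → posterior Gamma(29, 22)
obs 11: x=1 → posterior Gamma(30, 23)
obs 12: x=6 → posterior Gamma(36, 24)
obs 13: x=1 → posterior Gamma(37, 25)
obs 14: x=6 → posterior Gamma(43, 26)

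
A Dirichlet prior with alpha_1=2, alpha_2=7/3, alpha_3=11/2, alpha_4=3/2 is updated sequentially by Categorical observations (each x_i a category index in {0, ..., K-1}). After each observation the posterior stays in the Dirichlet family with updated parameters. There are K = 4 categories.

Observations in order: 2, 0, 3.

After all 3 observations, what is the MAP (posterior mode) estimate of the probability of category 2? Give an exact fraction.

33/62

obs 1: x=2 → posterior Dirichlet(2, 7/3, 13/2, 3/2)
obs 2: x=0 → posterior Dirichlet(3, 7/3, 13/2, 3/2)
obs 3: x=3 → posterior Dirichlet(3, 7/3, 13/2, 5/2)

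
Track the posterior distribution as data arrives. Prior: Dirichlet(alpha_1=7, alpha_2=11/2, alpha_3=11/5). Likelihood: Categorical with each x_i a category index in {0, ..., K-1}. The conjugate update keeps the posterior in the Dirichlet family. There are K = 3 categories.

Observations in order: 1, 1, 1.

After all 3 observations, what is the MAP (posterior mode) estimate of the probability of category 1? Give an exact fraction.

obs 1: x=1 → posterior Dirichlet(7, 13/2, 11/5)
obs 2: x=1 → posterior Dirichlet(7, 15/2, 11/5)
obs 3: x=1 → posterior Dirichlet(7, 17/2, 11/5)

25/49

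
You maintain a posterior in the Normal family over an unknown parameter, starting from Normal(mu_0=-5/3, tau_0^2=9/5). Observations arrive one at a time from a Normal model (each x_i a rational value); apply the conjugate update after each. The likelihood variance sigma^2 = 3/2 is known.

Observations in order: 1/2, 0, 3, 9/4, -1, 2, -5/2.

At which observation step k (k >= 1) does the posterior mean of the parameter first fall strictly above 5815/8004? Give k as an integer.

obs 1: x=1/2 → posterior Normal(-16/33, 9/11)
obs 2: x=0 → posterior Normal(-16/51, 9/17)
obs 3: x=3 → posterior Normal(38/69, 9/23)
obs 4: x=9/4 → posterior Normal(157/174, 9/29)
obs 5: x=-1 → posterior Normal(121/210, 9/35)
obs 6: x=2 → posterior Normal(193/246, 9/41)
obs 7: x=-5/2 → posterior Normal(103/282, 9/47)

k = 4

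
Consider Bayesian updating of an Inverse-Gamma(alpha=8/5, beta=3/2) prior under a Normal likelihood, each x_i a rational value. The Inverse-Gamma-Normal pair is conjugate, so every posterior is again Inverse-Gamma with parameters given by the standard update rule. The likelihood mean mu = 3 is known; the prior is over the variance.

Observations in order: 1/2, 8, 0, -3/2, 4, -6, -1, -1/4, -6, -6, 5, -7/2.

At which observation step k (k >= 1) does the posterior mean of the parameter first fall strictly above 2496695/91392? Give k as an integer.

obs 1: x=1/2 → posterior Inverse-Gamma(21/10, 37/8)
obs 2: x=8 → posterior Inverse-Gamma(13/5, 137/8)
obs 3: x=0 → posterior Inverse-Gamma(31/10, 173/8)
obs 4: x=-3/2 → posterior Inverse-Gamma(18/5, 127/4)
obs 5: x=4 → posterior Inverse-Gamma(41/10, 129/4)
obs 6: x=-6 → posterior Inverse-Gamma(23/5, 291/4)
obs 7: x=-1 → posterior Inverse-Gamma(51/10, 323/4)
obs 8: x=-1/4 → posterior Inverse-Gamma(28/5, 2753/32)
obs 9: x=-6 → posterior Inverse-Gamma(61/10, 4049/32)
obs 10: x=-6 → posterior Inverse-Gamma(33/5, 5345/32)
obs 11: x=5 → posterior Inverse-Gamma(71/10, 5409/32)
obs 12: x=-7/2 → posterior Inverse-Gamma(38/5, 6085/32)

k = 10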